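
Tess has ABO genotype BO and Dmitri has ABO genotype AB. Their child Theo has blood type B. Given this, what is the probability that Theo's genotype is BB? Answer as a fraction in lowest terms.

Cross BO × AB → 1/4 AB, 1/4 AO, 1/4 BB, 1/4 BO.
Type-B genotypes among offspring: BB (1/4), BO (1/4); total 1/2.
P(BB | type B) = (1/4) / (1/2) = 1/2.

1/2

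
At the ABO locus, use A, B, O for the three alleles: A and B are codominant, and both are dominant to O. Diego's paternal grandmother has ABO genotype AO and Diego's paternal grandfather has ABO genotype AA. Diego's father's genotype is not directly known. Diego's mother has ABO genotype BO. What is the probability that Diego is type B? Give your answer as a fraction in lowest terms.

Diego's father's ABO genotype from AO × AA: 1/2 AA, 1/2 AO.
Crossing each possibility with the mother BO and summing P(type B): 1/2·0 + 1/2·1/4 = 1/8.

1/8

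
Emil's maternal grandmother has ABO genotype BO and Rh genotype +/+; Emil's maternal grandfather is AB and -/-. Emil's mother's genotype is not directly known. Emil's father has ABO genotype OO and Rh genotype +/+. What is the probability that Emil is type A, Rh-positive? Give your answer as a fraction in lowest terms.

1/4

Emil's mother's ABO genotype from BO × AB: 1/4 AB, 1/4 AO, 1/4 BB, 1/4 BO.
Crossing each possibility with the father OO and summing P(type A): 1/4·1/2 + 1/4·1/2 + 1/4·0 + 1/4·0 = 1/4.
Similarly for Rh via the mother's Rh distribution: P(Rh+) = 1.
Independent loci: 1/4 × 1 = 1/4.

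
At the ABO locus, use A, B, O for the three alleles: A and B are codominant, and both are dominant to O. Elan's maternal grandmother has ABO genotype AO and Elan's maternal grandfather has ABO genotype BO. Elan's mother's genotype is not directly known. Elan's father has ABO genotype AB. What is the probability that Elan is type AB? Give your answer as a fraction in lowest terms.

1/4

Elan's mother's ABO genotype from AO × BO: 1/4 AB, 1/4 AO, 1/4 BO, 1/4 OO.
Crossing each possibility with the father AB and summing P(type AB): 1/4·1/2 + 1/4·1/4 + 1/4·1/4 + 1/4·0 = 1/4.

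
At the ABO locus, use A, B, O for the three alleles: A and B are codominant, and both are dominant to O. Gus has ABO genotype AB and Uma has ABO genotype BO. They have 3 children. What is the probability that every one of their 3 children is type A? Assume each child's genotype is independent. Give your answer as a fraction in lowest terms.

ABO cross AB × BO → 1/4 A, 1/2 B, 1/4 AB.
So P(type A) = 1/4 per child.
All 3 independent: (1/4)^3 = 1/64.

1/64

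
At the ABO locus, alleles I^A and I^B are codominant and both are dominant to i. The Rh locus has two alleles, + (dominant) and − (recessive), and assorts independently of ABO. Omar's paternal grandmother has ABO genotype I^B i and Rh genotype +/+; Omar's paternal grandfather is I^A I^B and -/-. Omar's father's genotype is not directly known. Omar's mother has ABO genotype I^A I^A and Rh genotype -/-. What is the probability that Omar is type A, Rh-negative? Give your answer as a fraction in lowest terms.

Omar's father's ABO genotype from I^B i × I^A I^B: 1/4 I^A I^B, 1/4 I^A i, 1/4 I^B I^B, 1/4 I^B i.
Crossing each possibility with the mother I^A I^A and summing P(type A): 1/4·1/2 + 1/4·1 + 1/4·0 + 1/4·1/2 = 1/2.
Similarly for Rh via the father's Rh distribution: P(Rh-) = 1/2.
Independent loci: 1/2 × 1/2 = 1/4.

1/4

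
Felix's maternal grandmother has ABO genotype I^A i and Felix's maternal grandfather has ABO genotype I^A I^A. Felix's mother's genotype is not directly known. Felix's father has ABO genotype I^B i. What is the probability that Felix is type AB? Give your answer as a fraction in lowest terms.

3/8

Felix's mother's ABO genotype from I^A i × I^A I^A: 1/2 I^A I^A, 1/2 I^A i.
Crossing each possibility with the father I^B i and summing P(type AB): 1/2·1/2 + 1/2·1/4 = 3/8.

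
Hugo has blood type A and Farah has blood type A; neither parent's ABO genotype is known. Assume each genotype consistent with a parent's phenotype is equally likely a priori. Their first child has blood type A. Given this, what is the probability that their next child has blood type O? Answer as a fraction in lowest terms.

1/20

Possible genotypes: Hugo ∈ {AA, AO}; Farah ∈ {AA, AO}.
Weight each parental genotype pair by prior × P(type-A child):
  AA × AA: posterior weight 4/15; P(next child type O) = 0.
  AA × AO: posterior weight 4/15; P(next child type O) = 0.
  AO × AA: posterior weight 4/15; P(next child type O) = 0.
  AO × AO: posterior weight 1/5; P(next child type O) = 1/4.
Weighted sum = 1/20.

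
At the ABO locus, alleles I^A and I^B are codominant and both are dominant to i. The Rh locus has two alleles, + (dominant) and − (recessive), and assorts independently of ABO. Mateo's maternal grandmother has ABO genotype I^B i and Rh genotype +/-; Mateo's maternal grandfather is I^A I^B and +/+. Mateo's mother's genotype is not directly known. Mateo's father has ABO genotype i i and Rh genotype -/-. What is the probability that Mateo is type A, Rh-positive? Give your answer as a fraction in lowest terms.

3/16

Mateo's mother's ABO genotype from I^B i × I^A I^B: 1/4 I^A I^B, 1/4 I^A i, 1/4 I^B I^B, 1/4 I^B i.
Crossing each possibility with the father i i and summing P(type A): 1/4·1/2 + 1/4·1/2 + 1/4·0 + 1/4·0 = 1/4.
Similarly for Rh via the mother's Rh distribution: P(Rh+) = 3/4.
Independent loci: 1/4 × 3/4 = 3/16.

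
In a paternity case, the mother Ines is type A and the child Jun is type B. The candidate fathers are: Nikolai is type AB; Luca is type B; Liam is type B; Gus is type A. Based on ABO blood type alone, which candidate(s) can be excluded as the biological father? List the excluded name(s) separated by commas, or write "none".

A candidate is excluded only if no genotype consistent with his phenotype could produce a type B child with a type A mother.
Gus (type A): no genotype consistent with that phenotype can produce a type-B child with a type-A mother.

Gus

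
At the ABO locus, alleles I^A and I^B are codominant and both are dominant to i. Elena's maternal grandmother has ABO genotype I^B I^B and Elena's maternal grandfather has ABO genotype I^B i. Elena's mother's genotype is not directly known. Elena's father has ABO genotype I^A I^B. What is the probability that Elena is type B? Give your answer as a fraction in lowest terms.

1/2

Elena's mother's ABO genotype from I^B I^B × I^B i: 1/2 I^B I^B, 1/2 I^B i.
Crossing each possibility with the father I^A I^B and summing P(type B): 1/2·1/2 + 1/2·1/2 = 1/2.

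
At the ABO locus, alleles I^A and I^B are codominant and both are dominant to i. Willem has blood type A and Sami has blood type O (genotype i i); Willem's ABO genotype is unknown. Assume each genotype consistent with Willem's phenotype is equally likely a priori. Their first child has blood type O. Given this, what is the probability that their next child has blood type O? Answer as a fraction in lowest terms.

1/2

Possible genotypes: Willem ∈ {I^A I^A, I^A i}; Sami ∈ {i i}.
Weight each parental genotype pair by prior × P(type-O child):
  I^A i × i i: posterior weight 1; P(next child type O) = 1/2.
Weighted sum = 1/2.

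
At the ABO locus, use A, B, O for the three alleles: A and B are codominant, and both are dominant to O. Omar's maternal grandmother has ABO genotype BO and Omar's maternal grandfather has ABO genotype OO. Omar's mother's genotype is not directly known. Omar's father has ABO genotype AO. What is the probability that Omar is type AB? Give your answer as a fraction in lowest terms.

1/8

Omar's mother's ABO genotype from BO × OO: 1/2 BO, 1/2 OO.
Crossing each possibility with the father AO and summing P(type AB): 1/2·1/4 + 1/2·0 = 1/8.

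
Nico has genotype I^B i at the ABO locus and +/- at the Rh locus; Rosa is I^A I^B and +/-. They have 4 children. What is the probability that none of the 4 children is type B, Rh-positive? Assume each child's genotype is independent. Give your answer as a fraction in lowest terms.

625/4096

ABO cross I^B i × I^A I^B → 1/4 A, 1/2 B, 1/4 AB.
Rh cross +/- × +/- → 3/4 Rh+, 1/4 Rh-; so P(type B, Rh-positive) = 1/2 × 3/4 = 3/8 per child.
P(not type B, Rh-positive) = 5/8 for one child; (5/8)^4 = 625/4096.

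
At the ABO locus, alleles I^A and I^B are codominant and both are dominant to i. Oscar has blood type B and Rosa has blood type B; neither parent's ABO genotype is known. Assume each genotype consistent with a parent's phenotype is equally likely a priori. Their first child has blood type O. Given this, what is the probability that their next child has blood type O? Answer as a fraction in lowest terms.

Possible genotypes: Oscar ∈ {I^B I^B, I^B i}; Rosa ∈ {I^B I^B, I^B i}.
Weight each parental genotype pair by prior × P(type-O child):
  I^B i × I^B i: posterior weight 1; P(next child type O) = 1/4.
Weighted sum = 1/4.

1/4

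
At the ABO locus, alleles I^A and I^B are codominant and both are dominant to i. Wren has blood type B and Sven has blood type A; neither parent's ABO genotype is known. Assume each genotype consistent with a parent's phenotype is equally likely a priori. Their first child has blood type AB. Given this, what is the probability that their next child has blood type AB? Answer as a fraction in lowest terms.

25/36

Possible genotypes: Wren ∈ {I^B I^B, I^B i}; Sven ∈ {I^A I^A, I^A i}.
Weight each parental genotype pair by prior × P(type-AB child):
  I^B I^B × I^A I^A: posterior weight 4/9; P(next child type AB) = 1.
  I^B I^B × I^A i: posterior weight 2/9; P(next child type AB) = 1/2.
  I^B i × I^A I^A: posterior weight 2/9; P(next child type AB) = 1/2.
  I^B i × I^A i: posterior weight 1/9; P(next child type AB) = 1/4.
Weighted sum = 25/36.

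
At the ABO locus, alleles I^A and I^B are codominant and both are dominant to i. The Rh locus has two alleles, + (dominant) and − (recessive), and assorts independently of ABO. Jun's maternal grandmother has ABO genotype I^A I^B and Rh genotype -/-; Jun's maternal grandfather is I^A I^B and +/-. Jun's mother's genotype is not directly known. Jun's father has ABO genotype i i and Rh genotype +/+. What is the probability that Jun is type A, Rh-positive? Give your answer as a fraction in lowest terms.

1/2

Jun's mother's ABO genotype from I^A I^B × I^A I^B: 1/4 I^A I^A, 1/2 I^A I^B, 1/4 I^B I^B.
Crossing each possibility with the father i i and summing P(type A): 1/4·1 + 1/2·1/2 + 1/4·0 = 1/2.
Similarly for Rh via the mother's Rh distribution: P(Rh+) = 1.
Independent loci: 1/2 × 1 = 1/2.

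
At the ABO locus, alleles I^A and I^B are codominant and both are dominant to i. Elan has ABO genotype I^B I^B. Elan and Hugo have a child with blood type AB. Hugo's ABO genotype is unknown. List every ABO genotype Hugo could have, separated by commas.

For each candidate genotype of Hugo, check whether crossing it with I^B I^B can produce every observed child phenotype.
  I^A I^A → possible child types {AB} ✓
  I^A I^B → possible child types {B, AB} ✓
  I^A i → possible child types {B, AB} ✓
  I^B I^B → possible child types {B} ✗
  I^B i → possible child types {B} ✗
  i i → possible child types {B} ✗

I^A I^A, I^A I^B, I^A i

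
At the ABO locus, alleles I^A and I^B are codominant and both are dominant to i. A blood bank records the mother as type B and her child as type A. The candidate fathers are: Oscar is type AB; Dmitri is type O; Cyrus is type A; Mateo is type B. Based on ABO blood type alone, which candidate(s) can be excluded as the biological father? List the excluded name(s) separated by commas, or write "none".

A candidate is excluded only if no genotype consistent with his phenotype could produce a type A child with a type B mother.
Dmitri (type O): no genotype consistent with that phenotype can produce a type-A child with a type-B mother.
Mateo (type B): no genotype consistent with that phenotype can produce a type-A child with a type-B mother.

Dmitri, Mateo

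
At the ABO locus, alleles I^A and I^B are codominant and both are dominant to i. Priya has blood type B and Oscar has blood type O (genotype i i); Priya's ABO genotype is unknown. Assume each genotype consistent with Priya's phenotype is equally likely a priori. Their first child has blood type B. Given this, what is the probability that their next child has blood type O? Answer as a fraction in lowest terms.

1/6

Possible genotypes: Priya ∈ {I^B I^B, I^B i}; Oscar ∈ {i i}.
Weight each parental genotype pair by prior × P(type-B child):
  I^B I^B × i i: posterior weight 2/3; P(next child type O) = 0.
  I^B i × i i: posterior weight 1/3; P(next child type O) = 1/2.
Weighted sum = 1/6.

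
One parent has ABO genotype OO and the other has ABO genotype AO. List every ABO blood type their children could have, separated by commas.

O, A

Gametes from OO × AO give offspring ABO genotypes AO, OO, i.e. phenotypes O, A.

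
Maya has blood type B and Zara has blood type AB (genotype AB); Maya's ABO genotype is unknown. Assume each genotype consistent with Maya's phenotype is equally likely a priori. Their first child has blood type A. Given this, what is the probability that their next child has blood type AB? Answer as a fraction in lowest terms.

1/4

Possible genotypes: Maya ∈ {BB, BO}; Zara ∈ {AB}.
Weight each parental genotype pair by prior × P(type-A child):
  BO × AB: posterior weight 1; P(next child type AB) = 1/4.
Weighted sum = 1/4.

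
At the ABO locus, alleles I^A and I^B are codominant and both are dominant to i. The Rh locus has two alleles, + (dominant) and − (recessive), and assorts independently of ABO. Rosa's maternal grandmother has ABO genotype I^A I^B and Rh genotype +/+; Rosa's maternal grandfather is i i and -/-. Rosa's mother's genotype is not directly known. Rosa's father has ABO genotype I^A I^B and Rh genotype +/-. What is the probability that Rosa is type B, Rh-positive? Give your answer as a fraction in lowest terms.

9/32

Rosa's mother's ABO genotype from I^A I^B × i i: 1/2 I^A i, 1/2 I^B i.
Crossing each possibility with the father I^A I^B and summing P(type B): 1/2·1/4 + 1/2·1/2 = 3/8.
Similarly for Rh via the mother's Rh distribution: P(Rh+) = 3/4.
Independent loci: 3/8 × 3/4 = 9/32.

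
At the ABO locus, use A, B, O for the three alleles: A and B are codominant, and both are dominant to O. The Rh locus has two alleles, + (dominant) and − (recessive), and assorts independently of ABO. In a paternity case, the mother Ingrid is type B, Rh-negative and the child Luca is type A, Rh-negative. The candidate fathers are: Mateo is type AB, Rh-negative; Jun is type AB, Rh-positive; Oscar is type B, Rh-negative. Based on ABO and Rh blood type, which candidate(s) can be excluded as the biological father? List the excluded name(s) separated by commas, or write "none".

A candidate is excluded only if no genotype consistent with his phenotype could produce a type A, Rh-negative child with a type B, Rh-negative mother.
Oscar (type B, Rh-): no genotype consistent with that phenotype can produce a type-A Rh- child with a type-B mother.

Oscar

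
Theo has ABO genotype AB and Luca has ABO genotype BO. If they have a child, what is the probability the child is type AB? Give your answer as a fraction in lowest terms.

1/4

ABO cross AB × BO → offspring phenotypes: 1/4 A, 1/2 B, 1/4 AB.
So P(type AB) = 1/4.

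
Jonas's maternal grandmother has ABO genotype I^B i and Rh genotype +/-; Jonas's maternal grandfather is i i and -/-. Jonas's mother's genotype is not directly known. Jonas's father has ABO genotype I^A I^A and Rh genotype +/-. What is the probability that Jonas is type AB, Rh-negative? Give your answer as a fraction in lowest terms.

Jonas's mother's ABO genotype from I^B i × i i: 1/2 I^B i, 1/2 i i.
Crossing each possibility with the father I^A I^A and summing P(type AB): 1/2·1/2 + 1/2·0 = 1/4.
Similarly for Rh via the mother's Rh distribution: P(Rh-) = 3/8.
Independent loci: 1/4 × 3/8 = 3/32.

3/32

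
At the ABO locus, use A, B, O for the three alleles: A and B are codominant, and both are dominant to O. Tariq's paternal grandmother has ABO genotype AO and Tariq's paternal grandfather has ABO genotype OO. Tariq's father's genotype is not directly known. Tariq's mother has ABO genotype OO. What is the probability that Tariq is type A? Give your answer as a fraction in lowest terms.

Tariq's father's ABO genotype from AO × OO: 1/2 AO, 1/2 OO.
Crossing each possibility with the mother OO and summing P(type A): 1/2·1/2 + 1/2·0 = 1/4.

1/4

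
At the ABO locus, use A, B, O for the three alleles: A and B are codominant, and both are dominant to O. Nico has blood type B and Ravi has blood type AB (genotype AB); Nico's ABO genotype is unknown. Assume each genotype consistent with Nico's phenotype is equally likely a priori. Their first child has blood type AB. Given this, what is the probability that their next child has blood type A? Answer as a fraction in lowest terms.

1/12

Possible genotypes: Nico ∈ {BB, BO}; Ravi ∈ {AB}.
Weight each parental genotype pair by prior × P(type-AB child):
  BB × AB: posterior weight 2/3; P(next child type A) = 0.
  BO × AB: posterior weight 1/3; P(next child type A) = 1/4.
Weighted sum = 1/12.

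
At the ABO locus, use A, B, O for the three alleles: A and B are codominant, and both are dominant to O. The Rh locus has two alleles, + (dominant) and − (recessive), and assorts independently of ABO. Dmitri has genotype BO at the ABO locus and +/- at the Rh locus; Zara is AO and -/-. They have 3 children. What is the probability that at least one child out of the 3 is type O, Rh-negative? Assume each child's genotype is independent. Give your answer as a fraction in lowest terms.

ABO cross BO × AO → 1/4 O, 1/4 A, 1/4 B, 1/4 AB.
Rh cross +/- × -/- → 1/2 Rh+, 1/2 Rh-; so P(type O, Rh-negative) = 1/4 × 1/2 = 1/8 per child.
P(none) = (7/8)^3 = 343/512; P(at least one) = 1 − 343/512 = 169/512.

169/512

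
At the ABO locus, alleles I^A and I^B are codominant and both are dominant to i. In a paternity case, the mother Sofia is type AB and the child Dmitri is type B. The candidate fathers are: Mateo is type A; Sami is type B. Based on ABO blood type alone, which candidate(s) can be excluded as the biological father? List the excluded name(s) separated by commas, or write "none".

none

A candidate is excluded only if no genotype consistent with his phenotype could produce a type B child with a type AB mother.
Every candidate has at least one consistent genotype combination, so none can be excluded.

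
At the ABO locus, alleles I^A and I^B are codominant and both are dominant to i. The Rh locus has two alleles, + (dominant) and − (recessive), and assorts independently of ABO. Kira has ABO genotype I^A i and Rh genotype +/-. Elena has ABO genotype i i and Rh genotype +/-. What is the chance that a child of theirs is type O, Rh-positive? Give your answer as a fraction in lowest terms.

3/8

ABO cross I^A i × i i → offspring phenotypes: 1/2 O, 1/2 A.
Rh cross +/- × +/- → 3/4 Rh+, 1/4 Rh-.
Independent loci: P(type O, Rh-positive) = 1/2 × 3/4 = 3/8.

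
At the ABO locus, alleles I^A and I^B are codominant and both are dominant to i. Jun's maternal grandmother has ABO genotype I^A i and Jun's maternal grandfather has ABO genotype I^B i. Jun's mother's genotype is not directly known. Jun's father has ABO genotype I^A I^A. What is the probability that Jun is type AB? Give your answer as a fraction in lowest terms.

Jun's mother's ABO genotype from I^A i × I^B i: 1/4 I^A I^B, 1/4 I^A i, 1/4 I^B i, 1/4 i i.
Crossing each possibility with the father I^A I^A and summing P(type AB): 1/4·1/2 + 1/4·0 + 1/4·1/2 + 1/4·0 = 1/4.

1/4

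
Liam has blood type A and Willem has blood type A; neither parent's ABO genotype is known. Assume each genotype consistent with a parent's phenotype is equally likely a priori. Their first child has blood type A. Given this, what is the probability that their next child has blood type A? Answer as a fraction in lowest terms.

19/20

Possible genotypes: Liam ∈ {I^A I^A, I^A i}; Willem ∈ {I^A I^A, I^A i}.
Weight each parental genotype pair by prior × P(type-A child):
  I^A I^A × I^A I^A: posterior weight 4/15; P(next child type A) = 1.
  I^A I^A × I^A i: posterior weight 4/15; P(next child type A) = 1.
  I^A i × I^A I^A: posterior weight 4/15; P(next child type A) = 1.
  I^A i × I^A i: posterior weight 1/5; P(next child type A) = 3/4.
Weighted sum = 19/20.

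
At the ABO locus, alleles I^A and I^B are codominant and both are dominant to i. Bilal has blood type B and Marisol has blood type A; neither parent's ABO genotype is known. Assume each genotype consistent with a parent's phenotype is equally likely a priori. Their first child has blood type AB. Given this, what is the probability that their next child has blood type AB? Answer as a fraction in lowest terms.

Possible genotypes: Bilal ∈ {I^B I^B, I^B i}; Marisol ∈ {I^A I^A, I^A i}.
Weight each parental genotype pair by prior × P(type-AB child):
  I^B I^B × I^A I^A: posterior weight 4/9; P(next child type AB) = 1.
  I^B I^B × I^A i: posterior weight 2/9; P(next child type AB) = 1/2.
  I^B i × I^A I^A: posterior weight 2/9; P(next child type AB) = 1/2.
  I^B i × I^A i: posterior weight 1/9; P(next child type AB) = 1/4.
Weighted sum = 25/36.

25/36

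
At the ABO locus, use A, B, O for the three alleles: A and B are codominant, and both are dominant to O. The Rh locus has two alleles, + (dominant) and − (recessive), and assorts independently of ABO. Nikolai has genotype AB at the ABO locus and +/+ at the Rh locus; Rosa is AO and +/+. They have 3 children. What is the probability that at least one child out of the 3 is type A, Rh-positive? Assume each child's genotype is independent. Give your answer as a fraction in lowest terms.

7/8

ABO cross AB × AO → 1/2 A, 1/4 B, 1/4 AB.
Rh cross +/+ × +/+ → 1 Rh+; so P(type A, Rh-positive) = 1/2 × 1 = 1/2 per child.
P(none) = (1/2)^3 = 1/8; P(at least one) = 1 − 1/8 = 7/8.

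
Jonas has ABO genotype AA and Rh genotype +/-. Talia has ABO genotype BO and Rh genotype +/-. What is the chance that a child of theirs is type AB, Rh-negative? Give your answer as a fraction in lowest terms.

1/8

ABO cross AA × BO → offspring phenotypes: 1/2 A, 1/2 AB.
Rh cross +/- × +/- → 3/4 Rh+, 1/4 Rh-.
Independent loci: P(type AB, Rh-negative) = 1/2 × 1/4 = 1/8.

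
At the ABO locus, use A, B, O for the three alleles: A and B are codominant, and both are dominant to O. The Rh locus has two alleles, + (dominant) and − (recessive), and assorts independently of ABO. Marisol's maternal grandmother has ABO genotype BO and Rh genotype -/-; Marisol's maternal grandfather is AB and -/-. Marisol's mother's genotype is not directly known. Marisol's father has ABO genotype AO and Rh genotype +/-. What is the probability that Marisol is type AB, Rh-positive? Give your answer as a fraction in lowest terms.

Marisol's mother's ABO genotype from BO × AB: 1/4 AB, 1/4 AO, 1/4 BB, 1/4 BO.
Crossing each possibility with the father AO and summing P(type AB): 1/4·1/4 + 1/4·0 + 1/4·1/2 + 1/4·1/4 = 1/4.
Similarly for Rh via the mother's Rh distribution: P(Rh+) = 1/2.
Independent loci: 1/4 × 1/2 = 1/8.

1/8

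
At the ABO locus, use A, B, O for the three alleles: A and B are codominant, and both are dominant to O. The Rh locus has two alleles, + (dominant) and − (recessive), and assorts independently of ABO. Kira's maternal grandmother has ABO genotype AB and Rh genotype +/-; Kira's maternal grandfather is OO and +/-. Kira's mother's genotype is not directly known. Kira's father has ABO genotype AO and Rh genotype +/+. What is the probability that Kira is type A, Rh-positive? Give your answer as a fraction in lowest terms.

1/2

Kira's mother's ABO genotype from AB × OO: 1/2 AO, 1/2 BO.
Crossing each possibility with the father AO and summing P(type A): 1/2·3/4 + 1/2·1/4 = 1/2.
Similarly for Rh via the mother's Rh distribution: P(Rh+) = 1.
Independent loci: 1/2 × 1 = 1/2.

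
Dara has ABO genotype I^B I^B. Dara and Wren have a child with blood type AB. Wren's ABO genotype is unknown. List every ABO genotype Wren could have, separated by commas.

I^A I^A, I^A I^B, I^A i

For each candidate genotype of Wren, check whether crossing it with I^B I^B can produce every observed child phenotype.
  I^A I^A → possible child types {AB} ✓
  I^A I^B → possible child types {B, AB} ✓
  I^A i → possible child types {B, AB} ✓
  I^B I^B → possible child types {B} ✗
  I^B i → possible child types {B} ✗
  i i → possible child types {B} ✗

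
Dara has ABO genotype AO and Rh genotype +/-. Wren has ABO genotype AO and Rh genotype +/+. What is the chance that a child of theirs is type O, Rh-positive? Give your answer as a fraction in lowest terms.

1/4

ABO cross AO × AO → offspring phenotypes: 1/4 O, 3/4 A.
Rh cross +/- × +/+ → 1 Rh+.
Independent loci: P(type O, Rh-positive) = 1/4 × 1 = 1/4.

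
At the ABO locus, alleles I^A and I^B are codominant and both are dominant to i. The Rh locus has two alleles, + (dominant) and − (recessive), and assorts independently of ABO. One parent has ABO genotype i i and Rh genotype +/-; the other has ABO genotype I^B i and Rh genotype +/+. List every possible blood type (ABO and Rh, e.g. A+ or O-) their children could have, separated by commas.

O+, B+

Gametes from i i × I^B i give offspring ABO genotypes I^B i, i i, i.e. phenotypes O, B.
Rh cross +/- × +/+ → phenotypes Rh+.
Combining independently: O+, B+.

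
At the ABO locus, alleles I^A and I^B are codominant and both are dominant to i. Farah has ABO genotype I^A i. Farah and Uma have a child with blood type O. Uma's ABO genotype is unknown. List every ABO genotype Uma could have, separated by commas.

For each candidate genotype of Uma, check whether crossing it with I^A i can produce every observed child phenotype.
  I^A I^A → possible child types {A} ✗
  I^A I^B → possible child types {A, B, AB} ✗
  I^A i → possible child types {O, A} ✓
  I^B I^B → possible child types {B, AB} ✗
  I^B i → possible child types {O, A, B, AB} ✓
  i i → possible child types {O, A} ✓

I^A i, I^B i, i i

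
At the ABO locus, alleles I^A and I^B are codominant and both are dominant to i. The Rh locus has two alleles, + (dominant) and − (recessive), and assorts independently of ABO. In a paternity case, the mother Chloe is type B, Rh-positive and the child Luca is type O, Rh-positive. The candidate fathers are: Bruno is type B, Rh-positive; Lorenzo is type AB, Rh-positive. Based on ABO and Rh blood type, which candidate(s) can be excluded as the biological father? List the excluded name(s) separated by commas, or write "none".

A candidate is excluded only if no genotype consistent with his phenotype could produce a type O, Rh-positive child with a type B, Rh-positive mother.
Lorenzo (type AB, Rh+): no genotype consistent with that phenotype can produce a type-O Rh+ child with a type-B mother.

Lorenzo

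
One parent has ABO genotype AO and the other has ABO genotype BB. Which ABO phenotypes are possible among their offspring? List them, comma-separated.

Gametes from AO × BB give offspring ABO genotypes AB, BO, i.e. phenotypes B, AB.

B, AB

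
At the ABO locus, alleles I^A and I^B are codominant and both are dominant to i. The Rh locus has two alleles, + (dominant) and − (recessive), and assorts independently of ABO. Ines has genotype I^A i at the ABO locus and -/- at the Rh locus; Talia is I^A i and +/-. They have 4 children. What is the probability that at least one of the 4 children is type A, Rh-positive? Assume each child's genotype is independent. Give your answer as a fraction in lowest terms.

ABO cross I^A i × I^A i → 1/4 O, 3/4 A.
Rh cross -/- × +/- → 1/2 Rh+, 1/2 Rh-; so P(type A, Rh-positive) = 3/4 × 1/2 = 3/8 per child.
P(none) = (5/8)^4 = 625/4096; P(at least one) = 1 − 625/4096 = 3471/4096.

3471/4096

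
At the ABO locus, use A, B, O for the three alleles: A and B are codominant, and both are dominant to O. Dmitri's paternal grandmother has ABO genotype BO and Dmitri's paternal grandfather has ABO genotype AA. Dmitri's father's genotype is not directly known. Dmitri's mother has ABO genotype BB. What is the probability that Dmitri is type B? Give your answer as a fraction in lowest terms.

1/2

Dmitri's father's ABO genotype from BO × AA: 1/2 AB, 1/2 AO.
Crossing each possibility with the mother BB and summing P(type B): 1/2·1/2 + 1/2·1/2 = 1/2.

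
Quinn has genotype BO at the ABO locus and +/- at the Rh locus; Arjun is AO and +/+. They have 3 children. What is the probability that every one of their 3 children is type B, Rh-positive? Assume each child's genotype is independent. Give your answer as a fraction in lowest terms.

1/64

ABO cross BO × AO → 1/4 O, 1/4 A, 1/4 B, 1/4 AB.
Rh cross +/- × +/+ → 1 Rh+; so P(type B, Rh-positive) = 1/4 × 1 = 1/4 per child.
All 3 independent: (1/4)^3 = 1/64.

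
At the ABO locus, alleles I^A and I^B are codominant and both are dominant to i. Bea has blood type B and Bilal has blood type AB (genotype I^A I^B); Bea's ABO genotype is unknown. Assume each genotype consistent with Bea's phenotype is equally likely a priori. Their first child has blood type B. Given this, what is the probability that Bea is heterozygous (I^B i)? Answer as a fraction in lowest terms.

1/2

Possible genotypes: Bea ∈ {I^B I^B, I^B i}; Bilal ∈ {I^A I^B}.
Weight each parental genotype pair by prior × P(type-B child):
  I^B I^B × I^A I^B: posterior weight 1/2.
  I^B i × I^A I^B: posterior weight 1/2.
Sum the posterior weight over pairs where Bea is I^B i: 1/2.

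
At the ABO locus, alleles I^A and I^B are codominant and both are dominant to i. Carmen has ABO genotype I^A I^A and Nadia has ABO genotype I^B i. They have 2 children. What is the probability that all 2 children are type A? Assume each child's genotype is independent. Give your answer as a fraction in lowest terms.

ABO cross I^A I^A × I^B i → 1/2 A, 1/2 AB.
So P(type A) = 1/2 per child.
All 2 independent: (1/2)^2 = 1/4.

1/4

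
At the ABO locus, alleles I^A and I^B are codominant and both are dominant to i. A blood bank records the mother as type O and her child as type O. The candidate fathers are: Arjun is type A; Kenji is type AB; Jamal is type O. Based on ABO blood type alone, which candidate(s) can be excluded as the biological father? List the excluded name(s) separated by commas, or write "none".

A candidate is excluded only if no genotype consistent with his phenotype could produce a type O child with a type O mother.
Kenji (type AB): no genotype consistent with that phenotype can produce a type-O child with a type-O mother.

Kenji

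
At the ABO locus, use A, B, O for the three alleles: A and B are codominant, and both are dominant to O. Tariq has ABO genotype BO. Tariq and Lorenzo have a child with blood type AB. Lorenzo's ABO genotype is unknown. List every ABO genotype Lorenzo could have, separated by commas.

AA, AB, AO

For each candidate genotype of Lorenzo, check whether crossing it with BO can produce every observed child phenotype.
  AA → possible child types {A, AB} ✓
  AB → possible child types {A, B, AB} ✓
  AO → possible child types {O, A, B, AB} ✓
  BB → possible child types {B} ✗
  BO → possible child types {O, B} ✗
  OO → possible child types {O, B} ✗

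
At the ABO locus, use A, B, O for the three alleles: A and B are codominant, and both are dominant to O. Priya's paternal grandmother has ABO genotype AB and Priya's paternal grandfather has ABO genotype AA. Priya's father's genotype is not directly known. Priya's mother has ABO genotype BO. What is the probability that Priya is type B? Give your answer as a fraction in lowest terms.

1/4

Priya's father's ABO genotype from AB × AA: 1/2 AA, 1/2 AB.
Crossing each possibility with the mother BO and summing P(type B): 1/2·0 + 1/2·1/2 = 1/4.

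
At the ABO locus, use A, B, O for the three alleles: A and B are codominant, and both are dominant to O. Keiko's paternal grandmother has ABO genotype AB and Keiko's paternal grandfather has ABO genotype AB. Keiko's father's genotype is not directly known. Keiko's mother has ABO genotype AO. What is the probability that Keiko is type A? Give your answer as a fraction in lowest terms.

Keiko's father's ABO genotype from AB × AB: 1/4 AA, 1/2 AB, 1/4 BB.
Crossing each possibility with the mother AO and summing P(type A): 1/4·1 + 1/2·1/2 + 1/4·0 = 1/2.

1/2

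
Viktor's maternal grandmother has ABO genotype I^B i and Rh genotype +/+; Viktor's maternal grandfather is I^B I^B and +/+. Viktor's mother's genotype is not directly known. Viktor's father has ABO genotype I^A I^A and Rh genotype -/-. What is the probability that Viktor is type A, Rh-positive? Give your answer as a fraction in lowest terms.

1/4

Viktor's mother's ABO genotype from I^B i × I^B I^B: 1/2 I^B I^B, 1/2 I^B i.
Crossing each possibility with the father I^A I^A and summing P(type A): 1/2·0 + 1/2·1/2 = 1/4.
Similarly for Rh via the mother's Rh distribution: P(Rh+) = 1.
Independent loci: 1/4 × 1 = 1/4.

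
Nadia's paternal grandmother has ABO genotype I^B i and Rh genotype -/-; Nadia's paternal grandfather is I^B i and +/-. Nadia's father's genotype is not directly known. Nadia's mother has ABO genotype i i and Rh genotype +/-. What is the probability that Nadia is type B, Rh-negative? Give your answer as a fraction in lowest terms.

3/16

Nadia's father's ABO genotype from I^B i × I^B i: 1/4 I^B I^B, 1/2 I^B i, 1/4 i i.
Crossing each possibility with the mother i i and summing P(type B): 1/4·1 + 1/2·1/2 + 1/4·0 = 1/2.
Similarly for Rh via the father's Rh distribution: P(Rh-) = 3/8.
Independent loci: 1/2 × 3/8 = 3/16.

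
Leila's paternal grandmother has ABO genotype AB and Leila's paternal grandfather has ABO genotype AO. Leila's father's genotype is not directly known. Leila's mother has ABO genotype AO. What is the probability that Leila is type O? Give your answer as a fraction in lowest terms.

1/8

Leila's father's ABO genotype from AB × AO: 1/4 AA, 1/4 AB, 1/4 AO, 1/4 BO.
Crossing each possibility with the mother AO and summing P(type O): 1/4·0 + 1/4·0 + 1/4·1/4 + 1/4·1/4 = 1/8.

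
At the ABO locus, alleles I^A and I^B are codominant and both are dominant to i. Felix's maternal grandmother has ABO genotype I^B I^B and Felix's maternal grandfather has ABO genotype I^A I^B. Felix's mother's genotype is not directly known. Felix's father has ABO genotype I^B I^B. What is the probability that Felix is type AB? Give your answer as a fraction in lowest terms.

1/4

Felix's mother's ABO genotype from I^B I^B × I^A I^B: 1/2 I^A I^B, 1/2 I^B I^B.
Crossing each possibility with the father I^B I^B and summing P(type AB): 1/2·1/2 + 1/2·0 = 1/4.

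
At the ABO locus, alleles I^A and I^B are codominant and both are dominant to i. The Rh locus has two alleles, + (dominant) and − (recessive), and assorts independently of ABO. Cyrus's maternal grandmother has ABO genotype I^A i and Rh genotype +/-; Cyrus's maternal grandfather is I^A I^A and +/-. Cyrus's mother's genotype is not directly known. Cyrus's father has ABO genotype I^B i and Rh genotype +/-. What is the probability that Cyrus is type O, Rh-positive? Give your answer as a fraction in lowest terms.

Cyrus's mother's ABO genotype from I^A i × I^A I^A: 1/2 I^A I^A, 1/2 I^A i.
Crossing each possibility with the father I^B i and summing P(type O): 1/2·0 + 1/2·1/4 = 1/8.
Similarly for Rh via the mother's Rh distribution: P(Rh+) = 3/4.
Independent loci: 1/8 × 3/4 = 3/32.

3/32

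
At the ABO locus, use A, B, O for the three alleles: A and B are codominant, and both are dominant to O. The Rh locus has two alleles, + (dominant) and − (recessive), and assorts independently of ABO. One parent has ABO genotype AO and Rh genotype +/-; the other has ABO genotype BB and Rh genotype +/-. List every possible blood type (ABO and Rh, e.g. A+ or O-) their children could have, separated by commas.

B+, B-, AB+, AB-

Gametes from AO × BB give offspring ABO genotypes AB, BO, i.e. phenotypes B, AB.
Rh cross +/- × +/- → phenotypes Rh+, Rh-.
Combining independently: B+, B-, AB+, AB-.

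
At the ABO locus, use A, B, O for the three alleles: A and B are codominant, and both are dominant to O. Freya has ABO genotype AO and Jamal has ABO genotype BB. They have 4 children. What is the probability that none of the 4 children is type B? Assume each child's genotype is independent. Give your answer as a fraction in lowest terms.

ABO cross AO × BB → 1/2 B, 1/2 AB.
So P(type B) = 1/2 per child.
P(not type B) = 1/2 for one child; (1/2)^4 = 1/16.

1/16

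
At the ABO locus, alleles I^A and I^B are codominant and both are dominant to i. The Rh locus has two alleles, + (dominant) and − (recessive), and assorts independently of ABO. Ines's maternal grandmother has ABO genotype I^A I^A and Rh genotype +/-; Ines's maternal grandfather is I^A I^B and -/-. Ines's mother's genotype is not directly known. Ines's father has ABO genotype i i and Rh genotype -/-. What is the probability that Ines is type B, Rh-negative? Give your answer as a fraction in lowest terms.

3/16

Ines's mother's ABO genotype from I^A I^A × I^A I^B: 1/2 I^A I^A, 1/2 I^A I^B.
Crossing each possibility with the father i i and summing P(type B): 1/2·0 + 1/2·1/2 = 1/4.
Similarly for Rh via the mother's Rh distribution: P(Rh-) = 3/4.
Independent loci: 1/4 × 3/4 = 3/16.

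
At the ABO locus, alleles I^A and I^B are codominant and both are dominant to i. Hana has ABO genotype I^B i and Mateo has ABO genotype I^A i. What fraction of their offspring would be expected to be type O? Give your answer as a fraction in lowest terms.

1/4

ABO cross I^B i × I^A i → offspring phenotypes: 1/4 O, 1/4 A, 1/4 B, 1/4 AB.
So P(type O) = 1/4.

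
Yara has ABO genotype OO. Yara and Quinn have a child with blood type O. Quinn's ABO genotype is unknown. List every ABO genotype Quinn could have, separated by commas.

AO, BO, OO

For each candidate genotype of Quinn, check whether crossing it with OO can produce every observed child phenotype.
  AA → possible child types {A} ✗
  AB → possible child types {A, B} ✗
  AO → possible child types {O, A} ✓
  BB → possible child types {B} ✗
  BO → possible child types {O, B} ✓
  OO → possible child types {O} ✓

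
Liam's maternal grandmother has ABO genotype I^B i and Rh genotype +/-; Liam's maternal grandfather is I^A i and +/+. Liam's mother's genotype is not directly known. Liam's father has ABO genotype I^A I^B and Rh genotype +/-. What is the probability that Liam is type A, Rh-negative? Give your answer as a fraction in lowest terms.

Liam's mother's ABO genotype from I^B i × I^A i: 1/4 I^A I^B, 1/4 I^A i, 1/4 I^B i, 1/4 i i.
Crossing each possibility with the father I^A I^B and summing P(type A): 1/4·1/4 + 1/4·1/2 + 1/4·1/4 + 1/4·1/2 = 3/8.
Similarly for Rh via the mother's Rh distribution: P(Rh-) = 1/8.
Independent loci: 3/8 × 1/8 = 3/64.

3/64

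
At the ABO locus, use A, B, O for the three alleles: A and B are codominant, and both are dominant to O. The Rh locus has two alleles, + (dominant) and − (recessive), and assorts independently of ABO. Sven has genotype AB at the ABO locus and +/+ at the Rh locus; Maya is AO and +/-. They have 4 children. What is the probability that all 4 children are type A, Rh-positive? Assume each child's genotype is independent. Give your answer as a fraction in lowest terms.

1/16

ABO cross AB × AO → 1/2 A, 1/4 B, 1/4 AB.
Rh cross +/+ × +/- → 1 Rh+; so P(type A, Rh-positive) = 1/2 × 1 = 1/2 per child.
All 4 independent: (1/2)^4 = 1/16.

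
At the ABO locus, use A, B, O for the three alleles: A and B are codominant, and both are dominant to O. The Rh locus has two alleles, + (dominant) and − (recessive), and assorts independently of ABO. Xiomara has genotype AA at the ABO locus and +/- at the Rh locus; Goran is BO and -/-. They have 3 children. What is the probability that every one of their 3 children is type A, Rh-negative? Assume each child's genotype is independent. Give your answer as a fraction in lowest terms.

1/64

ABO cross AA × BO → 1/2 A, 1/2 AB.
Rh cross +/- × -/- → 1/2 Rh+, 1/2 Rh-; so P(type A, Rh-negative) = 1/2 × 1/2 = 1/4 per child.
All 3 independent: (1/4)^3 = 1/64.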